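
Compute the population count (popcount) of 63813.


0b1111100101000101 has 9 set bits

9


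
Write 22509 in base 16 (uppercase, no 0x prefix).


22509 = 57ED hex

57ED


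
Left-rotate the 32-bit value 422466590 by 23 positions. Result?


Rotate 0b11001001011100101010000011110 left by 23 (32-bit) = 0b1111000011001001011100101010 = 252483370

252483370


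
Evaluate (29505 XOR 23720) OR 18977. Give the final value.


Step 1: 29505 ^ 23720 = 12265
Step 2: 12265 | 18977 = 28649

28649


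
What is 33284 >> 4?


0b1000001000000100 >> 4 = 0b100000100000 = 2080

2080


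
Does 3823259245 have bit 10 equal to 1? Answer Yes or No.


0b11100011111000100100111001101101, bit 10 = 1. Yes

Yes


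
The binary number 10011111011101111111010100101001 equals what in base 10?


10011111011101111111010100101001 in decimal = 2675438889

2675438889


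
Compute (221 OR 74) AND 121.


Step 1: 221 | 74 = 223
Step 2: 223 & 121 = 89

89


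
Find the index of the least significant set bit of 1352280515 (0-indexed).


0b1010000100110100010100111000011. Lowest set bit at position 0

0


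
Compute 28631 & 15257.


0b110111111010111 & 0b11101110011001 = 0b10101110010001 = 11153

11153


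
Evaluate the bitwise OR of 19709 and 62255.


0b100110011111101 | 0b1111001100101111 = 0b1111111111111111 = 65535

65535


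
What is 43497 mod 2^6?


43497 & 63 = 41

41


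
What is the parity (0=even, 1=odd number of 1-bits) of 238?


0b11101110 has 6 ones => parity 0

0


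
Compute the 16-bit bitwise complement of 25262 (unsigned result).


~0b110001010101110 = 0b1001110101010001 = 40273 (16-bit unsigned)

40273


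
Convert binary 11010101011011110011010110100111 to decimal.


11010101011011110011010110100111 in decimal = 3580835239

3580835239


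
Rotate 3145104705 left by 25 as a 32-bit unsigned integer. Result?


Rotate 0b10111011011101100111110101000001 left by 25 (32-bit) = 0b10000011011101101110110011111010 = 2205609210

2205609210


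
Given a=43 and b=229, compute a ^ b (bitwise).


43 ^ 229 = 206

206


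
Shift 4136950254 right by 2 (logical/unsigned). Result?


0b11110110100101001101100111101110 >> 2 = 0b111101101001010011011001111011 = 1034237563

1034237563


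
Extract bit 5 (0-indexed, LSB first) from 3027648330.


0b10110100011101100011111101001010, position 5 = 0

0


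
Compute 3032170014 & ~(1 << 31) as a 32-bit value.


3032170014 & ~(1 << 31) = 884686366

884686366


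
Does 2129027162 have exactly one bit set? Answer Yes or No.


0b1111110111001100110000001011010. Multiple bits set => No

No


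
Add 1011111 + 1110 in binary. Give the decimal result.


1011111 + 1110 = 1101101 = 109

109


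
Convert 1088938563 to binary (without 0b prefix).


1088938563 = 1000000111001111110001001000011 in binary

1000000111001111110001001000011


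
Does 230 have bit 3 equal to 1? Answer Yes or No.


0b11100110, bit 3 = 0. No

No


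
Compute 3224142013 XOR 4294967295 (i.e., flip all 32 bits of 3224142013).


3224142013 ^ 4294967295 = 1070825282

1070825282


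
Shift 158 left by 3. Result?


0b10011110 << 3 = 0b10011110000 = 1264

1264


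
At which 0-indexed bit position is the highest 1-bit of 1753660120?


0b1101000100001101011101011011000. Highest set bit at position 30

30


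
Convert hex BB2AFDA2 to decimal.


BB2AFDA2 hex = 3140156834 decimal

3140156834


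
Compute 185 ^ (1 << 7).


185 ^ (1 << 7) = 185 ^ 128 = 57

57


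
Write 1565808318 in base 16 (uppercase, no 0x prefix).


1565808318 = 5D5456BE hex

5D5456BE


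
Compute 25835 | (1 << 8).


25835 | (1 << 8) = 25835 | 256 = 26091

26091


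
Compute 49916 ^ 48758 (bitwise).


0b1100001011111100 ^ 0b1011111001110110 = 0b111110010001010 = 31882

31882


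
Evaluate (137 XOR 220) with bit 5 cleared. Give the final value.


Step 1: 137 ^ 220 = 85
Step 2: 85 & ~(1 << 5) = 85

85


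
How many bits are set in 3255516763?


0b11000010000010110011111001011011 has 16 set bits

16


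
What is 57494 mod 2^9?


57494 & 511 = 150

150


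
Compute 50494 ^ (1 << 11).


50494 ^ (1 << 11) = 50494 ^ 2048 = 52542

52542


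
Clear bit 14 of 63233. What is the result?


63233 & ~(1 << 14) = 46849

46849


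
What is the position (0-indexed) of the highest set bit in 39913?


0b1001101111101001. Highest set bit at position 15

15


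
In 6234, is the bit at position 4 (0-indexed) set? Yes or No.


0b1100001011010, bit 4 = 1. Yes

Yes


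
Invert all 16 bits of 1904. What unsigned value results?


1904 ^ 65535 = 63631

63631


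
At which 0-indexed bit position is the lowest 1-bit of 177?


0b10110001. Lowest set bit at position 0

0


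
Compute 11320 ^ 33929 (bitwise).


0b10110000111000 ^ 0b1000010010001001 = 0b1010100010110001 = 43185

43185


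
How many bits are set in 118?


0b1110110 has 5 set bits

5


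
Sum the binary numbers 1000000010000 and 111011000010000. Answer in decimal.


1000000010000 + 111011000010000 = 1000011000100000 = 34336

34336


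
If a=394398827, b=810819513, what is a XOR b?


394398827 ^ 810819513 = 668341202

668341202


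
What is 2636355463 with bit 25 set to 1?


2636355463 | (1 << 25) = 2636355463 | 33554432 = 2669909895

2669909895


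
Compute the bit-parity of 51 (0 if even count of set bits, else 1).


0b110011 has 4 ones => parity 0

0


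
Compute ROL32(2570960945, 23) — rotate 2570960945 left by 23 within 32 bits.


Rotate 0b10011001001111011100000000110001 left by 23 (32-bit) = 0b11000110011001001111011100000 = 416063200

416063200


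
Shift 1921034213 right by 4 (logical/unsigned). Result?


0b1110010100000001010011111100101 >> 4 = 0b111001010000000101001111110 = 120064638

120064638


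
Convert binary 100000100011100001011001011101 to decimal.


100000100011100001011001011101 in decimal = 546182749

546182749


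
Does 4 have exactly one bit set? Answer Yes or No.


0b100. Only one bit set => Yes

Yes


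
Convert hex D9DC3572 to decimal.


D9DC3572 hex = 3655087474 decimal

3655087474


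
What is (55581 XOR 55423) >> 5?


Step 1: 55581 ^ 55423 = 354
Step 2: 354 >> 5 = 11

11


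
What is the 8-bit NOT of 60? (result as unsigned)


~0b111100 = 0b11000011 = 195 (8-bit unsigned)

195


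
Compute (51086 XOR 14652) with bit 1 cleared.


Step 1: 51086 ^ 14652 = 65202
Step 2: 65202 & ~(1 << 1) = 65200

65200


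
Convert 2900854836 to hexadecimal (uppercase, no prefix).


2900854836 = ACE78834 hex

ACE78834


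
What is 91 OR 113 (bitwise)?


0b1011011 | 0b1110001 = 0b1111011 = 123

123


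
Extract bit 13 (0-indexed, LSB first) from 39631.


0b1001101011001111, position 13 = 0

0


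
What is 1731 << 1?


0b11011000011 << 1 = 0b110110000110 = 3462

3462


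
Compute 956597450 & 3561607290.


0b111001000001001000010011001010 & 0b11010100010010011101000001111010 = 0b10000000000001000000001001010 = 268468298

268468298


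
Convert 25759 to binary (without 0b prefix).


25759 = 110010010011111 in binary

110010010011111


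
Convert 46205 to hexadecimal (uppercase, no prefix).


46205 = B47D hex

B47D


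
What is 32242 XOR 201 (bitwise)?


0b111110111110010 ^ 0b11001001 = 0b111110100111011 = 32059

32059


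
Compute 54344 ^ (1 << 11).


54344 ^ (1 << 11) = 54344 ^ 2048 = 56392

56392


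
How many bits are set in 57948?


0b1110001001011100 has 8 set bits

8


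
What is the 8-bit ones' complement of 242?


242 ^ 255 = 13

13


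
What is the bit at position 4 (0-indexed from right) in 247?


0b11110111, position 4 = 1

1


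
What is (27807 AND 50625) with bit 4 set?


Step 1: 27807 & 50625 = 17537
Step 2: 17537 | (1 << 4) = 17537 | 16 = 17553

17553


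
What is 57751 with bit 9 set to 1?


57751 | (1 << 9) = 57751 | 512 = 58263

58263


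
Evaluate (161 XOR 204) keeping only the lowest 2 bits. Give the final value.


Step 1: 161 ^ 204 = 109
Step 2: 109 & 3 = 1

1


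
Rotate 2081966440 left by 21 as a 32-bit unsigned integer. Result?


Rotate 0b1111100000110000100100101101000 left by 21 (32-bit) = 0b101101000011111000001100001001 = 755991305

755991305


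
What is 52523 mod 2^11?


52523 & 2047 = 1323

1323


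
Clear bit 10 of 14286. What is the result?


14286 & ~(1 << 10) = 13262

13262


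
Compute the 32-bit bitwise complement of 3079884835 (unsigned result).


~0b10110111100100110101000000100011 = 0b1001000011011001010111111011100 = 1215082460 (32-bit unsigned)

1215082460


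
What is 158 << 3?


0b10011110 << 3 = 0b10011110000 = 1264

1264


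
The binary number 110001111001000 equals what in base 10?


110001111001000 in decimal = 25544

25544


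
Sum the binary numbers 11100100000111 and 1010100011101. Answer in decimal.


11100100000111 + 1010100011101 = 100111000100100 = 20004

20004


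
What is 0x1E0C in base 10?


1E0C hex = 7692 decimal

7692


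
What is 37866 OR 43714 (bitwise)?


0b1001001111101010 | 0b1010101011000010 = 0b1011101111101010 = 48106

48106


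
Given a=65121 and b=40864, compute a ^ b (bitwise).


65121 ^ 40864 = 25025

25025


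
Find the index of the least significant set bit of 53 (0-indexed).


0b110101. Lowest set bit at position 0

0


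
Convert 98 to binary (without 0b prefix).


98 = 1100010 in binary

1100010


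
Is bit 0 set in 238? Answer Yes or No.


0b11101110, bit 0 = 0. No

No


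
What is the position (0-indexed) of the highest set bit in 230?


0b11100110. Highest set bit at position 7

7


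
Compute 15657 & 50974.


0b11110100101001 & 0b1100011100011110 = 0b10100001000 = 1288

1288


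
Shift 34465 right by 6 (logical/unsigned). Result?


0b1000011010100001 >> 6 = 0b1000011010 = 538

538


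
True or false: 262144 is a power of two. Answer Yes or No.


0b1000000000000000000. Only one bit set => Yes

Yes


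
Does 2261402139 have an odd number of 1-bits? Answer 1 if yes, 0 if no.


0b10000110110010100100001000011011 has 13 ones => parity 1

1


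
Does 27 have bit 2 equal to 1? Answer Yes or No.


0b11011, bit 2 = 0. No

No


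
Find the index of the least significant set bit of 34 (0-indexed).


0b100010. Lowest set bit at position 1

1


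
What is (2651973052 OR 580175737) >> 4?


Step 1: 2651973052 | 580175737 = 3197495293
Step 2: 3197495293 >> 4 = 199843455

199843455


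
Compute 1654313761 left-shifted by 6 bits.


0b1100010100110101101001100100001 << 6 = 0b1100010100110101101001100100001000000 = 105876080704

105876080704


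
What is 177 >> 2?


0b10110001 >> 2 = 0b101100 = 44

44


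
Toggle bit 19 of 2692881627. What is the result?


2692881627 ^ (1 << 19) = 2692881627 ^ 524288 = 2693405915

2693405915


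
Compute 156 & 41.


0b10011100 & 0b101001 = 0b1000 = 8

8


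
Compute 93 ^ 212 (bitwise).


0b1011101 ^ 0b11010100 = 0b10001001 = 137

137


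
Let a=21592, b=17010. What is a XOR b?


21592 ^ 17010 = 5674

5674


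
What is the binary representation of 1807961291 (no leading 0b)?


1807961291 = 1101011110000110100110011001011 in binary

1101011110000110100110011001011


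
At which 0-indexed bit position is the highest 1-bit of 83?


0b1010011. Highest set bit at position 6

6


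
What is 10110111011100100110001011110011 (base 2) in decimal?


10110111011100100110001011110011 in decimal = 3077726963

3077726963


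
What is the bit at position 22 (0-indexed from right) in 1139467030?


0b1000011111010101110001100010110, position 22 = 1

1


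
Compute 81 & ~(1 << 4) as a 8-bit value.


81 & ~(1 << 4) = 65

65


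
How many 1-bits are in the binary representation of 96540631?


0b101110000010001011111010111 has 15 set bits

15


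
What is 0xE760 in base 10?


E760 hex = 59232 decimal

59232


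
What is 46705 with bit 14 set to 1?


46705 | (1 << 14) = 46705 | 16384 = 63089

63089


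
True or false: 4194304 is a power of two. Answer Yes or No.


0b10000000000000000000000. Only one bit set => Yes

Yes


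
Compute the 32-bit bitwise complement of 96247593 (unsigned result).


~0b101101111001001111100101001 = 0b11111010010000110110000011010110 = 4198719702 (32-bit unsigned)

4198719702


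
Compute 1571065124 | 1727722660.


0b1011101101001001000110100100100 | 0b1100110111110101111010010100100 = 0b1111111111111101111110110100100 = 2147417508

2147417508


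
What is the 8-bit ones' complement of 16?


16 ^ 255 = 239

239


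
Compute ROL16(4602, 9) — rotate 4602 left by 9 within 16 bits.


Rotate 0b1000111111010 left by 9 (16-bit) = 0b1111010000100011 = 62499

62499


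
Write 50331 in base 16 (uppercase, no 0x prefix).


50331 = C49B hex

C49B


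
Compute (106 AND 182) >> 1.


Step 1: 106 & 182 = 34
Step 2: 34 >> 1 = 17

17


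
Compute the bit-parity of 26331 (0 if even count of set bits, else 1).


0b110011011011011 has 10 ones => parity 0

0


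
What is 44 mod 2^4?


44 & 15 = 12

12


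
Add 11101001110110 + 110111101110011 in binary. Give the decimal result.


11101001110110 + 110111101110011 = 1010100111101001 = 43497

43497


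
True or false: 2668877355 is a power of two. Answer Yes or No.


0b10011111000100111101011000101011. Multiple bits set => No

No


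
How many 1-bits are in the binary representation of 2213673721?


0b10000011111100011111101011111001 has 20 set bits

20


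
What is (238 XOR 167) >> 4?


Step 1: 238 ^ 167 = 73
Step 2: 73 >> 4 = 4

4


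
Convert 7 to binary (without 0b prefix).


7 = 111 in binary

111


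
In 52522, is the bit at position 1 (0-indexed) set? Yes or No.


0b1100110100101010, bit 1 = 1. Yes

Yes


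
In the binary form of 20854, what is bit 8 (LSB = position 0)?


0b101000101110110, position 8 = 1

1


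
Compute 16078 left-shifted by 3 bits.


0b11111011001110 << 3 = 0b11111011001110000 = 128624

128624


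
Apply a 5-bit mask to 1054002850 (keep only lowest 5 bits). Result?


1054002850 & 31 = 2

2


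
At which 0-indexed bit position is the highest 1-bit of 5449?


0b1010101001001. Highest set bit at position 12

12


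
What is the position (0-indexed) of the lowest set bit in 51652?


0b1100100111000100. Lowest set bit at position 2

2


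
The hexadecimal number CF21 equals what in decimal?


CF21 hex = 53025 decimal

53025


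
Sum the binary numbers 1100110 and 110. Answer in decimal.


1100110 + 110 = 1101100 = 108

108


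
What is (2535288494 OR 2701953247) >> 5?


Step 1: 2535288494 | 2701953247 = 3072192255
Step 2: 3072192255 >> 5 = 96006007

96006007


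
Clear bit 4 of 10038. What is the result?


10038 & ~(1 << 4) = 10022

10022


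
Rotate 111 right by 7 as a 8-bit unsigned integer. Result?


Rotate 0b1101111 right by 7 (8-bit) = 0b11011110 = 222

222


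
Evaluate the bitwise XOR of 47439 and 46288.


0b1011100101001111 ^ 0b1011010011010000 = 0b110110011111 = 3487

3487


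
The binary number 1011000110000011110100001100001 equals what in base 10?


1011000110000011110100001100001 in decimal = 1489102945

1489102945


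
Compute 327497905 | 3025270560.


0b10011100001010011100010110001 | 0b10110100010100011111011100100000 = 0b10110111110101011111111110110001 = 3084255153

3084255153


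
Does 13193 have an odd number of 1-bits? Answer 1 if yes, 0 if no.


0b11001110001001 has 7 ones => parity 1

1


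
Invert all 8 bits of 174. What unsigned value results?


174 ^ 255 = 81

81


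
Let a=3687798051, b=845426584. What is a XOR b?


3687798051 ^ 845426584 = 3920329403

3920329403


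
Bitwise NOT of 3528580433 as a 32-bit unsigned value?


~0b11010010010100011101110101010001 = 0b101101101011100010001010101110 = 766386862 (32-bit unsigned)

766386862


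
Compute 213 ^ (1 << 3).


213 ^ (1 << 3) = 213 ^ 8 = 221

221


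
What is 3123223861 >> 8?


0b10111010001010001001110100110101 >> 8 = 0b101110100010100010011101 = 12200093

12200093


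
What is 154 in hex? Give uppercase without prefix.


154 = 9A hex

9A


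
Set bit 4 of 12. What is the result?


12 | (1 << 4) = 12 | 16 = 28

28


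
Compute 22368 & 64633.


0b101011101100000 & 0b1111110001111001 = 0b101010001100000 = 21600

21600


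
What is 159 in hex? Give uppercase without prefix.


159 = 9F hex

9F


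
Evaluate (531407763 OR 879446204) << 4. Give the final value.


Step 1: 531407763 | 879446204 = 1072688063
Step 2: 1072688063 << 4 = 17163009008

17163009008


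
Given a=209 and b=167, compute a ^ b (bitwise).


209 ^ 167 = 118

118


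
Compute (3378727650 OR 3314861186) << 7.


Step 1: 3378727650 | 3314861186 = 3455569634
Step 2: 3455569634 << 7 = 442312913152

442312913152


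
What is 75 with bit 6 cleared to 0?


75 & ~(1 << 6) = 11

11


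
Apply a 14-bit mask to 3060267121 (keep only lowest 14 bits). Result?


3060267121 & 16383 = 14449

14449


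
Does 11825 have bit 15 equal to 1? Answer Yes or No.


0b10111000110001, bit 15 = 0. No

No


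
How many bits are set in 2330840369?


0b10001010111011011100110100110001 has 17 set bits

17


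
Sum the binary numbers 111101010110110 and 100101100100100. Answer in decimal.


111101010110110 + 100101100100100 = 1100010111011010 = 50650

50650


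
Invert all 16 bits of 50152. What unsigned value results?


50152 ^ 65535 = 15383

15383


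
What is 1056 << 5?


0b10000100000 << 5 = 0b1000010000000000 = 33792

33792


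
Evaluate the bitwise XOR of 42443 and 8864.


0b1010010111001011 ^ 0b10001010100000 = 0b1000011101101011 = 34667

34667


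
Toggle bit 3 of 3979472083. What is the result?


3979472083 ^ (1 << 3) = 3979472083 ^ 8 = 3979472091

3979472091


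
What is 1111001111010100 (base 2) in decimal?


1111001111010100 in decimal = 62420

62420


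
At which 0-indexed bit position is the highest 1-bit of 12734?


0b11000110111110. Highest set bit at position 13

13


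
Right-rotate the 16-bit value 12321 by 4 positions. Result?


Rotate 0b11000000100001 right by 4 (16-bit) = 0b1001100000010 = 4866

4866


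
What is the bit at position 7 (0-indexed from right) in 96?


0b1100000, position 7 = 0

0


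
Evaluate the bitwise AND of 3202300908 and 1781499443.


0b10111110110111110011101111101100 & 0b1101010001011111000011000110011 = 0b101010000011110000001000100000 = 705626656

705626656


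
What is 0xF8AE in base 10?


F8AE hex = 63662 decimal

63662


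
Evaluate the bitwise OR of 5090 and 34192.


0b1001111100010 | 0b1000010110010000 = 0b1001011111110010 = 38898

38898


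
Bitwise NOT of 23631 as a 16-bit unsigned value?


~0b101110001001111 = 0b1010001110110000 = 41904 (16-bit unsigned)

41904


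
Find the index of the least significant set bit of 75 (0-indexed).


0b1001011. Lowest set bit at position 0

0


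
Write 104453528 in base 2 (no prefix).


104453528 = 110001110011101010110011000 in binary

110001110011101010110011000


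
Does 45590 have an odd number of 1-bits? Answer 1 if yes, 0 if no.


0b1011001000010110 has 7 ones => parity 1

1


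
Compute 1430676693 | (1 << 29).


1430676693 | (1 << 29) = 1430676693 | 536870912 = 1967547605

1967547605


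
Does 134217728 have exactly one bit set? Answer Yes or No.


0b1000000000000000000000000000. Only one bit set => Yes

Yes


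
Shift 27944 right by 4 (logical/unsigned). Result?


0b110110100101000 >> 4 = 0b11011010010 = 1746

1746


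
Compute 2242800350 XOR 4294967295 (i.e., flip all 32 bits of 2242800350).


2242800350 ^ 4294967295 = 2052166945

2052166945


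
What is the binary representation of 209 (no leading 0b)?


209 = 11010001 in binary

11010001


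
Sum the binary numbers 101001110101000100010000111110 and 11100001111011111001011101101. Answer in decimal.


101001110101000100010000111110 + 11100001111011111001011101101 = 1000110000100100011011100101011 = 1175598891

1175598891


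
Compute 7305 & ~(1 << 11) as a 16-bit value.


7305 & ~(1 << 11) = 5257

5257


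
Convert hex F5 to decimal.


F5 hex = 245 decimal

245


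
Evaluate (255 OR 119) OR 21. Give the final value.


Step 1: 255 | 119 = 255
Step 2: 255 | 21 = 255

255


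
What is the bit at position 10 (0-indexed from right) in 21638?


0b101010010000110, position 10 = 1

1


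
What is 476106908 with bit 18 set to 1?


476106908 | (1 << 18) = 476106908 | 262144 = 476369052

476369052


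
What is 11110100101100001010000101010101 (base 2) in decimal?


11110100101100001010000101010101 in decimal = 4105216341

4105216341


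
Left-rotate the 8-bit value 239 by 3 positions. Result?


Rotate 0b11101111 left by 3 (8-bit) = 0b1111111 = 127

127


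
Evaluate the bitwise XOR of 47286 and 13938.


0b1011100010110110 ^ 0b11011001110010 = 0b1000111011000100 = 36548

36548


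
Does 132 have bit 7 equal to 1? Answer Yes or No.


0b10000100, bit 7 = 1. Yes

Yes


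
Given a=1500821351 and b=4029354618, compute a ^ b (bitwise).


1500821351 ^ 4029354618 = 2841617693

2841617693


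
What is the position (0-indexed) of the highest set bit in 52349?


0b1100110001111101. Highest set bit at position 15

15


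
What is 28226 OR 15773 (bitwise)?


0b110111001000010 | 0b11110110011101 = 0b111111111011111 = 32735

32735


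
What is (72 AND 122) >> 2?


Step 1: 72 & 122 = 72
Step 2: 72 >> 2 = 18

18


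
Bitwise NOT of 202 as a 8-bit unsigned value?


~0b11001010 = 0b110101 = 53 (8-bit unsigned)

53


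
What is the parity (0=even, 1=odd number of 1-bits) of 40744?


0b1001111100101000 has 8 ones => parity 0

0


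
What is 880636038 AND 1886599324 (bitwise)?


0b110100011111010111000010000110 & 0b1110000011100110011100010011100 = 0b110000011100010011000010000100 = 812724356

812724356


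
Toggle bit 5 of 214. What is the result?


214 ^ (1 << 5) = 214 ^ 32 = 246

246


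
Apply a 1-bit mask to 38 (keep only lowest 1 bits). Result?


38 & 1 = 0

0


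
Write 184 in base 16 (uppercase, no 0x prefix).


184 = B8 hex

B8


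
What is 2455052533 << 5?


0b10010010010101010010000011110101 << 5 = 0b1001001001010101001000001111010100000 = 78561681056

78561681056


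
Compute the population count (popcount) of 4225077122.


0b11111011110101011000111110000010 has 19 set bits

19


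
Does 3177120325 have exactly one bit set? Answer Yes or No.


0b10111101010111110000001001000101. Multiple bits set => No

No


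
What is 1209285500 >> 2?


0b1001000000101000011101101111100 >> 2 = 0b10010000001010000111011011111 = 302321375

302321375


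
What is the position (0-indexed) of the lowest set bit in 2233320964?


0b10000101000111011100011000000100. Lowest set bit at position 2

2


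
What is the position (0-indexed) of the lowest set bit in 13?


0b1101. Lowest set bit at position 0

0


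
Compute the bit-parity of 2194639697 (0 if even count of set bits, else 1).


0b10000010110011111000101101010001 has 15 ones => parity 1

1


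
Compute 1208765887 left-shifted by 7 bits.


0b1001000000011000100110110111111 << 7 = 0b10010000000110001001101101111110000000 = 154722033536

154722033536


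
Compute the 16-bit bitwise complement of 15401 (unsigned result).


~0b11110000101001 = 0b1100001111010110 = 50134 (16-bit unsigned)

50134


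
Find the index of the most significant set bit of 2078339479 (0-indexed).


0b1111011111000001111000110010111. Highest set bit at position 30

30


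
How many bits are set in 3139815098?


0b10111011001001011100011010111010 has 18 set bits

18


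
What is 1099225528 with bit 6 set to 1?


1099225528 | (1 << 6) = 1099225528 | 64 = 1099225592

1099225592


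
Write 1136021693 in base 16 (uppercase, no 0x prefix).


1136021693 = 43B650BD hex

43B650BD


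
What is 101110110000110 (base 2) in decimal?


101110110000110 in decimal = 23942

23942


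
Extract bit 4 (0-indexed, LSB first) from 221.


0b11011101, position 4 = 1

1


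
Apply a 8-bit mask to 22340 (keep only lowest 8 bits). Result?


22340 & 255 = 68

68


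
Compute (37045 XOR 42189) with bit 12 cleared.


Step 1: 37045 ^ 42189 = 13432
Step 2: 13432 & ~(1 << 12) = 9336

9336


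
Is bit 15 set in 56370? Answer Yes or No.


0b1101110000110010, bit 15 = 1. Yes

Yes


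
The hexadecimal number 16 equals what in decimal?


16 hex = 22 decimal

22


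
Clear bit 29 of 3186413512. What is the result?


3186413512 & ~(1 << 29) = 2649542600

2649542600


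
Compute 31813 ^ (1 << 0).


31813 ^ (1 << 0) = 31813 ^ 1 = 31812

31812


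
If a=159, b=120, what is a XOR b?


159 ^ 120 = 231

231


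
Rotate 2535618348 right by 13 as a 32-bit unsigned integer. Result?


Rotate 0b10010111001000100111011100101100 right by 13 (32-bit) = 0b10111001011001001011100100010011 = 3110385939

3110385939


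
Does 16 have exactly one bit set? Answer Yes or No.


0b10000. Only one bit set => Yes

Yes


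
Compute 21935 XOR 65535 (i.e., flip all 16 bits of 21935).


21935 ^ 65535 = 43600

43600


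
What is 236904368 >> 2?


0b1110000111101101111110110000 >> 2 = 0b11100001111011011111101100 = 59226092

59226092


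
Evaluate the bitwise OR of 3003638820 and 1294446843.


0b10110011000001111110010000100100 | 0b1001101001001111011000011111011 = 0b11111111001001111111010011111111 = 4280808703

4280808703


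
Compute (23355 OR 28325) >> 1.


Step 1: 23355 | 28325 = 32703
Step 2: 32703 >> 1 = 16351

16351


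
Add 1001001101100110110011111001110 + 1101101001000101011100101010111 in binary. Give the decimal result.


1001001101100110110011111001110 + 1101101001000101011100101010111 = 10110110110101100010000100100101 = 3067486501

3067486501


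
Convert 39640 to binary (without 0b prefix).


39640 = 1001101011011000 in binary

1001101011011000


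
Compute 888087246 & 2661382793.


0b110100111011110010001011001110 & 0b10011110101000010111101010001001 = 0b10100101000010010001010001000 = 346104456

346104456


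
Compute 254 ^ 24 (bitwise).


0b11111110 ^ 0b11000 = 0b11100110 = 230

230


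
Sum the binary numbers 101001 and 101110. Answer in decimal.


101001 + 101110 = 1010111 = 87

87


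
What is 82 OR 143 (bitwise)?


0b1010010 | 0b10001111 = 0b11011111 = 223

223


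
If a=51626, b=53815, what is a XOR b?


51626 ^ 53815 = 7069

7069


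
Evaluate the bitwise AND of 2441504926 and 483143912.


0b10010001100001100110100010011110 & 0b11100110011000011000011101000 = 0b10000100001000010000010001000 = 277094536

277094536


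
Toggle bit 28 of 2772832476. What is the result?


2772832476 ^ (1 << 28) = 2772832476 ^ 268435456 = 3041267932

3041267932


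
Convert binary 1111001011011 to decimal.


1111001011011 in decimal = 7771

7771


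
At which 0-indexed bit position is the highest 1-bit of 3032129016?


0b10110100101110101001110111111000. Highest set bit at position 31

31


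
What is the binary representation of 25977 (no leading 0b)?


25977 = 110010101111001 in binary

110010101111001


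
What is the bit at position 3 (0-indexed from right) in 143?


0b10001111, position 3 = 1

1


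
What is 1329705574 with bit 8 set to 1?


1329705574 | (1 << 8) = 1329705574 | 256 = 1329705830

1329705830


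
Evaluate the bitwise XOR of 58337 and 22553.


0b1110001111100001 ^ 0b101100000011001 = 0b1011101111111000 = 48120

48120


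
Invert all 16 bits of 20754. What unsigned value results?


20754 ^ 65535 = 44781

44781


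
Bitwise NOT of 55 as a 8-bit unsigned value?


~0b110111 = 0b11001000 = 200 (8-bit unsigned)

200


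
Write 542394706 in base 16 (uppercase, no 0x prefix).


542394706 = 20544952 hex

20544952


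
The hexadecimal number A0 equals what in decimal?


A0 hex = 160 decimal

160


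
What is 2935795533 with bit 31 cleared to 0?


2935795533 & ~(1 << 31) = 788311885

788311885


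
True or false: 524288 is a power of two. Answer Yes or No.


0b10000000000000000000. Only one bit set => Yes

Yes


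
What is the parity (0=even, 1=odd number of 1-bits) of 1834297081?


0b1101101010101010010011011111001 has 18 ones => parity 0

0


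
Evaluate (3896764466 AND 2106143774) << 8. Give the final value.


Step 1: 3896764466 & 2106143774 = 1744904210
Step 2: 1744904210 << 8 = 446695477760

446695477760


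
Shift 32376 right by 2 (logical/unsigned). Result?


0b111111001111000 >> 2 = 0b1111110011110 = 8094

8094


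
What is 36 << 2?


0b100100 << 2 = 0b10010000 = 144

144


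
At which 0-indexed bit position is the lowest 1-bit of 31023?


0b111100100101111. Lowest set bit at position 0

0


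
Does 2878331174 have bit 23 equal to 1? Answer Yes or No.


0b10101011100011111101100100100110, bit 23 = 1. Yes

Yes


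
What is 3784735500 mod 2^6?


3784735500 & 63 = 12

12


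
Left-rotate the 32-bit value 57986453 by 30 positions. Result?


Rotate 0b11011101001100110110010101 left by 30 (32-bit) = 0b1000000110111010011001101100101 = 1088238437

1088238437


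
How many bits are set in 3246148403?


0b11000001011111000100101100110011 has 16 set bits

16


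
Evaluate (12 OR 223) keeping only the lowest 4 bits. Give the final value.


Step 1: 12 | 223 = 223
Step 2: 223 & 15 = 15

15


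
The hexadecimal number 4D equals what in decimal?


4D hex = 77 decimal

77


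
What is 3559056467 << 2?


0b11010100001000101110010001010011 << 2 = 0b1101010000100010111001000101001100 = 14236225868

14236225868


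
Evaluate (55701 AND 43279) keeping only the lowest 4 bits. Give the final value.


Step 1: 55701 & 43279 = 35077
Step 2: 35077 & 15 = 5

5


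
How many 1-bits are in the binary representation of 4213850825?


0b11111011001010100100001011001001 has 16 set bits

16


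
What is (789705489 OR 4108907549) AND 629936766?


Step 1: 789705489 | 4108907549 = 4294571805
Step 2: 4294571805 & 629936766 = 629674524

629674524


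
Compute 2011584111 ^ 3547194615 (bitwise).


0b1110111111001100101011001101111 ^ 0b11010011011011011110010011110111 = 0b10100100100010111011001010011000 = 2760618648

2760618648


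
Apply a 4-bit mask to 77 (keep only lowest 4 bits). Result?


77 & 15 = 13

13


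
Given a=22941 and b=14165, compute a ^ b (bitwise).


22941 ^ 14165 = 28360

28360


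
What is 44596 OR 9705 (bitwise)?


0b1010111000110100 | 0b10010111101001 = 0b1010111111111101 = 45053

45053


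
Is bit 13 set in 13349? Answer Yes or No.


0b11010000100101, bit 13 = 1. Yes

Yes


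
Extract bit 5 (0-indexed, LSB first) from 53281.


0b1101000000100001, position 5 = 1

1


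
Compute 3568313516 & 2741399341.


0b11010100101100000010010010101100 & 0b10100011011001100110111100101101 = 0b10000000001000000010010000101100 = 2149590060

2149590060


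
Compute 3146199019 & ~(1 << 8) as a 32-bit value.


3146199019 & ~(1 << 8) = 3146198763

3146198763


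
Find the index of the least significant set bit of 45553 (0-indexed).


0b1011000111110001. Lowest set bit at position 0

0


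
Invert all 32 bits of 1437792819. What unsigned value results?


1437792819 ^ 4294967295 = 2857174476

2857174476


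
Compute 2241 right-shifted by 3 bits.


0b100011000001 >> 3 = 0b100011000 = 280

280


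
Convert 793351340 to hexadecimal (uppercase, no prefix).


793351340 = 2F4994AC hex

2F4994AC


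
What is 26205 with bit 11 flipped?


26205 ^ (1 << 11) = 26205 ^ 2048 = 28253

28253


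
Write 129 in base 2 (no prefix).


129 = 10000001 in binary

10000001


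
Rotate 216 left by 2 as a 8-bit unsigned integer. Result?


Rotate 0b11011000 left by 2 (8-bit) = 0b1100011 = 99

99


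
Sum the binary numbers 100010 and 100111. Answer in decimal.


100010 + 100111 = 1001001 = 73

73


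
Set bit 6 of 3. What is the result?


3 | (1 << 6) = 3 | 64 = 67

67


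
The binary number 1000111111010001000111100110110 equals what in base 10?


1000111111010001000111100110110 in decimal = 1206423350

1206423350


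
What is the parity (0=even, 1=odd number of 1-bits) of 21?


0b10101 has 3 ones => parity 1

1


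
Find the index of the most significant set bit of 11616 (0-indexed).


0b10110101100000. Highest set bit at position 13

13


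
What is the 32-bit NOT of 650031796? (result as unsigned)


~0b100110101111101011001010110100 = 0b11011001010000010100110101001011 = 3644935499 (32-bit unsigned)

3644935499


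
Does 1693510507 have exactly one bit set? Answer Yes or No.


0b1100100111100001110101101101011. Multiple bits set => No

No


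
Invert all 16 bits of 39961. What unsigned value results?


39961 ^ 65535 = 25574

25574


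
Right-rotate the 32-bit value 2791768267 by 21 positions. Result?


Rotate 0b10100110011001110000000011001011 right by 21 (32-bit) = 0b111000000001100101110100110011 = 939941171

939941171


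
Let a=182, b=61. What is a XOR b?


182 ^ 61 = 139

139


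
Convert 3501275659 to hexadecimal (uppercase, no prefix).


3501275659 = D0B13A0B hex

D0B13A0B


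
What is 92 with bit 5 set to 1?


92 | (1 << 5) = 92 | 32 = 124

124


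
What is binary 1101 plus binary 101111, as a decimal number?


1101 + 101111 = 111100 = 60

60


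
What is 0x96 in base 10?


96 hex = 150 decimal

150


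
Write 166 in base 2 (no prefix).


166 = 10100110 in binary

10100110


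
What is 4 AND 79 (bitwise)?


0b100 & 0b1001111 = 0b100 = 4

4


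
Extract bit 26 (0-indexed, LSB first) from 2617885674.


0b10011100000010011100001111101010, position 26 = 1

1


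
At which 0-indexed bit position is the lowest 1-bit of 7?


0b111. Lowest set bit at position 0

0


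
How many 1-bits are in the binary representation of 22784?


0b101100100000000 has 4 set bits

4


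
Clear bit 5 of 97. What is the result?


97 & ~(1 << 5) = 65

65


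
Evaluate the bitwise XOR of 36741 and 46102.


0b1000111110000101 ^ 0b1011010000010110 = 0b11101110010011 = 15251

15251


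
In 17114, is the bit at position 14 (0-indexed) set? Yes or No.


0b100001011011010, bit 14 = 1. Yes

Yes


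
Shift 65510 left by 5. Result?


0b1111111111100110 << 5 = 0b111111111110011000000 = 2096320

2096320


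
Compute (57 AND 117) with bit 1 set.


Step 1: 57 & 117 = 49
Step 2: 49 | (1 << 1) = 49 | 2 = 51

51


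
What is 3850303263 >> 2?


0b11100101011111101111011100011111 >> 2 = 0b111001010111111011110111000111 = 962575815

962575815


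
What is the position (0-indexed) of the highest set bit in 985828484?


0b111010110000101000110010000100. Highest set bit at position 29

29


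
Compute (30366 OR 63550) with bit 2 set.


Step 1: 30366 | 63550 = 65214
Step 2: 65214 | (1 << 2) = 65214 | 4 = 65214

65214


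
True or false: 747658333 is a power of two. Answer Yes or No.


0b101100100100000101110001011101. Multiple bits set => No

No


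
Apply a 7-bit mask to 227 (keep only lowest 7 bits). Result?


227 & 127 = 99

99


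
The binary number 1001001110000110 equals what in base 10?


1001001110000110 in decimal = 37766

37766


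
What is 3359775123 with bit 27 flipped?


3359775123 ^ (1 << 27) = 3359775123 ^ 134217728 = 3225557395

3225557395


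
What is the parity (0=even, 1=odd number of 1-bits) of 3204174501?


0b10111110111110111101001010100101 has 21 ones => parity 1

1


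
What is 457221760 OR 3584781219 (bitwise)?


0b11011010000001010011010000000 | 0b11010101101010110110101110100011 = 0b11011111111010111110111110100011 = 3756781475

3756781475


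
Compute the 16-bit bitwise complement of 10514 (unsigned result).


~0b10100100010010 = 0b1101011011101101 = 55021 (16-bit unsigned)

55021


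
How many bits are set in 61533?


0b1111000001011101 has 9 set bits

9


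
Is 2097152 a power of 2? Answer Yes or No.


0b1000000000000000000000. Only one bit set => Yes

Yes


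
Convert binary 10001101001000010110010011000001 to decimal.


10001101001000010110010011000001 in decimal = 2367775937

2367775937


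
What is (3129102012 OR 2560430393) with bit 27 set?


Step 1: 3129102012 | 2560430393 = 3131006909
Step 2: 3131006909 | (1 << 27) = 3131006909 | 134217728 = 3131006909

3131006909


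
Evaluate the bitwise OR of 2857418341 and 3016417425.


0b10101010010100001011111001100101 | 0b10110011110010101110000010010001 = 0b10111011110110101111111011110101 = 3151691509

3151691509


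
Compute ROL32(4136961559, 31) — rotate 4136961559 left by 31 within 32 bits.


Rotate 0b11110110100101010000011000010111 left by 31 (32-bit) = 0b11111011010010101000001100001011 = 4215964427

4215964427


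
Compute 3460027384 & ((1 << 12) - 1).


3460027384 & 4095 = 1016

1016


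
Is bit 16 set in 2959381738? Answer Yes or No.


0b10110000011001001001010011101010, bit 16 = 0. No

No


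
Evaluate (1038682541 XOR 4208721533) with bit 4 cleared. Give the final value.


Step 1: 1038682541 ^ 4208721533 = 3342006224
Step 2: 3342006224 & ~(1 << 4) = 3342006208

3342006208


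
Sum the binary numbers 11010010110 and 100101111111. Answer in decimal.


11010010110 + 100101111111 = 1000000010101 = 4117

4117


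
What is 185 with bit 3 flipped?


185 ^ (1 << 3) = 185 ^ 8 = 177

177


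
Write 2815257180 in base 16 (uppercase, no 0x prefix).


2815257180 = A7CD6A5C hex

A7CD6A5C


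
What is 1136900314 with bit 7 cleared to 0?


1136900314 & ~(1 << 7) = 1136900186

1136900186


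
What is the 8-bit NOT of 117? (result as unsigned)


~0b1110101 = 0b10001010 = 138 (8-bit unsigned)

138


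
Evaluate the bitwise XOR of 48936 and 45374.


0b1011111100101000 ^ 0b1011000100111110 = 0b111000010110 = 3606

3606


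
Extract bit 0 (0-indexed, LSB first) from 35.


0b100011, position 0 = 1

1


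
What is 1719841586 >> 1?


0b1100110100000101011001100110010 >> 1 = 0b110011010000010101100110011001 = 859920793

859920793


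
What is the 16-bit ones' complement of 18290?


18290 ^ 65535 = 47245

47245


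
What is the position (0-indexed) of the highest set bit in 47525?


0b1011100110100101. Highest set bit at position 15

15


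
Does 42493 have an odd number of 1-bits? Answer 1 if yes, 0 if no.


0b1010010111111101 has 11 ones => parity 1

1


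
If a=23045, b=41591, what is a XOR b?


23045 ^ 41591 = 63602

63602
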